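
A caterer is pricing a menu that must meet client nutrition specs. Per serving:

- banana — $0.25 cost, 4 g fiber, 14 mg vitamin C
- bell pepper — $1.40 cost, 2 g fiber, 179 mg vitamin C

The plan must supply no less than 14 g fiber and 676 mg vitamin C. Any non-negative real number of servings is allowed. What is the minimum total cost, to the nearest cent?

banana only: max(14/4, 676/14) = 48.29 servings → $12.07.
bell pepper only: max(14/2, 676/179) = 7 servings → $9.80.
banana + bell pepper with both tight: 1.677 servings and 3.645 servings → $5.52.
Cheapest feasible corner: $5.52.

$5.52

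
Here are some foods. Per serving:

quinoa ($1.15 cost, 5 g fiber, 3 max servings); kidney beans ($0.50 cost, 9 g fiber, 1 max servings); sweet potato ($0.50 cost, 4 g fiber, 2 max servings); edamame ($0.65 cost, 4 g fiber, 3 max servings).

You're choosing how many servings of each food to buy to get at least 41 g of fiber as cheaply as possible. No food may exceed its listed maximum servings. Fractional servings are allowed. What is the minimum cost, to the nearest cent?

$6.21

Cost per g of fiber: kidney beans $0.0556, sweet potato $0.1250, edamame $0.1625, quinoa $0.2300.
Take 1 serving of kidney beans: +9.0 g fiber for $0.50 (total $0.50, still need 32.0 g).
Take 2 servings of sweet potato: +8.0 g fiber for $1.00 (total $1.50, still need 24.0 g).
Take 3 servings of edamame: +12.0 g fiber for $1.95 (total $3.45, still need 12.0 g).
Take 2.4 servings of quinoa: +12.0 g fiber for $2.76 (total $6.21, still need 0.0 g).
Greedy by cheapest-per-g is optimal for a single linear constraint, so the minimum cost is $6.21.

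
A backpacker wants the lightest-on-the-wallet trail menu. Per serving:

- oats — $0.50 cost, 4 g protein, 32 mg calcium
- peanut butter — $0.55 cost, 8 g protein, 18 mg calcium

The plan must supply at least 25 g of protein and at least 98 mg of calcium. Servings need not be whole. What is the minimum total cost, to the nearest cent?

oats only: max(25/4, 98/32) = 6.25 servings → $3.12.
peanut butter only: max(25/8, 98/18) = 5.444 servings → $2.99.
oats + peanut butter with both tight: 1.815 servings and 2.217 servings → $2.13.
The minimum over all feasible corners is $2.13.

$2.13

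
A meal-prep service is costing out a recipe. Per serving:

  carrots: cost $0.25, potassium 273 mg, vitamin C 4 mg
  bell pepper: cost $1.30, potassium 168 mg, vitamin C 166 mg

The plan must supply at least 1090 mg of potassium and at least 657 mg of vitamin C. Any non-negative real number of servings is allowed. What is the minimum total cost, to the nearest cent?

$5.49

Check every corner: each single food scaled to meet both minima, and each pair solved so both constraints bind.
carrots only: max(1090/273, 657/4) = 164.2 servings → $41.06.
bell pepper only: max(1090/168, 657/166) = 6.488 servings → $8.43.
carrots + bell pepper with both tight: 1.581 servings and 3.92 servings → $5.49.
The minimum over all feasible corners is $5.49.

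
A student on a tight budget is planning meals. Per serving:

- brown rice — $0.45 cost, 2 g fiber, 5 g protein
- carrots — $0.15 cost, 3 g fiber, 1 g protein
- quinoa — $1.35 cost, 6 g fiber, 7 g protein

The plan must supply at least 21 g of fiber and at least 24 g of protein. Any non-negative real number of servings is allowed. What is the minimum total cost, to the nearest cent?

At the optimum either one food covers both requirements or two foods hit both targets exactly; no other combination can be cheaper.
brown rice only: max(21/2, 24/5) = 10.5 servings → $4.72.
carrots only: max(21/3, 24/1) = 24 servings → $3.60.
quinoa only: max(21/6, 24/7) = 3.5 servings → $4.72.
brown rice + carrots with both tight: 3.923 servings and 4.385 servings → $2.42.
brown rice + quinoa: intersection lies outside the first quadrant.
carrots + quinoa with both tight: 0.2 servings and 3.4 servings → $4.62.
The minimum over all feasible corners is $2.42.

$2.42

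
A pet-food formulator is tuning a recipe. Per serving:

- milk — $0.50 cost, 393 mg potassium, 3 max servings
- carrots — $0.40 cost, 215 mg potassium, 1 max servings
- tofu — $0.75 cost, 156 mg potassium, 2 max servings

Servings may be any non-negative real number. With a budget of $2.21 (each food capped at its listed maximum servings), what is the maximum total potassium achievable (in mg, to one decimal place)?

Potassium per dollar: milk 786, carrots 537.5, tofu 208.
Take 3 servings of milk: spends $1.50, +1179.0 mg potassium (running total 1179.0 mg).
Take 1 serving of carrots: spends $0.40, +215.0 mg potassium (running total 1394.0 mg).
Take 0.4133 servings of tofu: spends $0.31, +64.5 mg potassium (running total 1458.5 mg).
Filling greedily by potassium-per-dollar is optimal for one linear limit, giving 1458.5 mg.

1458.5 mg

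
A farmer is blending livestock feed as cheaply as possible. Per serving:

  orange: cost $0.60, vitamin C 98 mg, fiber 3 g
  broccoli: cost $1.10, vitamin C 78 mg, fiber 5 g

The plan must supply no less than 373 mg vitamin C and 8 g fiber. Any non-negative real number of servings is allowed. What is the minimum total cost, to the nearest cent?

Compare the cost at each extreme point of the feasible region.
orange only: max(373/98, 8/3) = 3.806 servings → $2.28.
broccoli only: max(373/78, 8/5) = 4.782 servings → $5.26.
orange + broccoli: intersection lies outside the first quadrant.
Cheapest feasible corner: $2.28.

$2.28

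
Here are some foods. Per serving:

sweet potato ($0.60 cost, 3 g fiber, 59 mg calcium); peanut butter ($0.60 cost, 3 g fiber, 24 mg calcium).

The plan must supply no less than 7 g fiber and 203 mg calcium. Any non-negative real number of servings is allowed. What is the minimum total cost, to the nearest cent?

For a min-cost LP with two ≥-constraints, a basic feasible solution has at most two positive variables.
sweet potato only: max(7/3, 203/59) = 3.441 servings → $2.06.
peanut butter only: max(7/3, 203/24) = 8.458 servings → $5.08.
sweet potato + peanut butter: the both-tight solution has a negative serving — not a feasible corner.
Cheapest feasible corner: $2.06.

$2.06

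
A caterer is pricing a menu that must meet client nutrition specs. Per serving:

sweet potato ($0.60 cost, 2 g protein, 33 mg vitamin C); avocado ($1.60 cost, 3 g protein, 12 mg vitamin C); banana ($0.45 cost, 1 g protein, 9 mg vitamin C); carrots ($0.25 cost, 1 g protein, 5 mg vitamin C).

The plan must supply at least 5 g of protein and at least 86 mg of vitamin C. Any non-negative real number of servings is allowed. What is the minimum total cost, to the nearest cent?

At the optimum either one food covers both requirements or two foods hit both targets exactly; no other combination can be cheaper.
sweet potato only: max(5/2, 86/33) = 2.606 servings → $1.56.
avocado only: max(5/3, 86/12) = 7.167 servings → $11.47.
banana only: max(5/1, 86/9) = 9.556 servings → $4.30.
carrots only: max(5/1, 86/5) = 17.2 servings → $4.30.
sweet potato + avocado: the both-tight solution has a negative serving — not a feasible corner.
sweet potato + banana: intersection lies outside the first quadrant.
sweet potato + carrots with both targets exact would need a negative amount; discard.
avocado + banana with both targets exact would need a negative amount; discard.
avocado + carrots with both targets exact would need a negative amount; discard.
banana + carrots: intersection lies outside the first quadrant.
The minimum over all feasible corners is $1.56.

$1.56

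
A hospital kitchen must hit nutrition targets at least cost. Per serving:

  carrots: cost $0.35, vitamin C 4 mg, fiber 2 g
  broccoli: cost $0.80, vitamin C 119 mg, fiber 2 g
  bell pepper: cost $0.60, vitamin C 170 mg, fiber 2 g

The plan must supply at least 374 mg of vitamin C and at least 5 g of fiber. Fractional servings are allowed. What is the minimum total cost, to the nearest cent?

Minimising a linear cost over {vitamin C ≥ 374, fiber ≥ 5, servings ≥ 0} — the optimum is at a vertex, using one or two foods.
carrots only: max(374/4, 5/2) = 93.5 servings → $32.73.
broccoli only: max(374/119, 5/2) = 3.143 servings → $2.51.
bell pepper only: max(374/170, 5/2) = 2.5 servings → $1.50.
carrots + broccoli: the both-tight solution has a negative serving — not a feasible corner.
carrots + bell pepper with both tight: 0.3072 servings and 2.193 servings → $1.42.
broccoli + bell pepper with both tight: 1 serving and 1.5 servings → $1.70.
The minimum over all feasible corners is $1.42.

$1.42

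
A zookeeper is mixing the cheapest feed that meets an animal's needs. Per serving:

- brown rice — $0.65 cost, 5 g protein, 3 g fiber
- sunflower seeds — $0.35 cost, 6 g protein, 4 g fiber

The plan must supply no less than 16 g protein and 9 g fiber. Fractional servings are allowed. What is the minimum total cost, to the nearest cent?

$0.93

Compare the cost at each extreme point of the feasible region.
brown rice only: max(16/5, 9/3) = 3.2 servings → $2.08.
sunflower seeds only: max(16/6, 9/4) = 2.667 servings → $0.93.
brown rice + sunflower seeds: intersection lies outside the first quadrant.
The minimum over all feasible corners is $0.93.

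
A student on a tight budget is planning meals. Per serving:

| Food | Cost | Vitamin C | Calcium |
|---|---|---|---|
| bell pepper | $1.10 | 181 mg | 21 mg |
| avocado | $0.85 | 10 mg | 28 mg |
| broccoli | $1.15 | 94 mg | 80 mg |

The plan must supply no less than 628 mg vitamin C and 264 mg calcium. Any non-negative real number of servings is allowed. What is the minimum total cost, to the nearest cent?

Two binding constraints pin down two serving amounts, so the optimal mix uses at most two foods. The candidates are each food alone (scaled to the tighter of vitamin C/calcium) and each pair with both constraints tight.
bell pepper only: max(628/181, 264/21) = 12.57 servings → $13.83.
avocado only: max(628/10, 264/28) = 62.8 servings → $53.38.
broccoli only: max(628/94, 264/80) = 6.681 servings → $7.68.
bell pepper + avocado with both tight: 3.076 servings and 7.121 servings → $9.44.
bell pepper + broccoli with both tight: 2.033 servings and 2.766 servings → $5.42.
avocado + broccoli: intersection lies outside the first quadrant.
Cheapest feasible corner: $5.42.

$5.42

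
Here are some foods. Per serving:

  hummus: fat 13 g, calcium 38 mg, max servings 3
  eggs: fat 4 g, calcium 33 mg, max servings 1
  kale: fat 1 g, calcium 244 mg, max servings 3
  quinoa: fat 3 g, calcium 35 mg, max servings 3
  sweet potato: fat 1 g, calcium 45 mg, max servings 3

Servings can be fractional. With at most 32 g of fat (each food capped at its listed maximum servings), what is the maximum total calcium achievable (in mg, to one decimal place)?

Calcium per g fat: kale 244, sweet potato 45, quinoa 11.67, eggs 8.25, hummus 2.923.
Take 3 servings of kale: uses 3 g fat, +732.0 mg calcium (running total 732.0 mg).
Take 3 servings of sweet potato: uses 3 g fat, +135.0 mg calcium (running total 867.0 mg).
Take 3 servings of quinoa: uses 9 g fat, +105.0 mg calcium (running total 972.0 mg).
Take 1 serving of eggs: uses 4 g fat, +33.0 mg calcium (running total 1005.0 mg).
Take 1 serving of hummus: uses 13 g fat, +38.0 mg calcium (running total 1043.0 mg).
Greedy by best ratio exhausts the fat allowance optimally: 1043.0 mg.

1043.0 mg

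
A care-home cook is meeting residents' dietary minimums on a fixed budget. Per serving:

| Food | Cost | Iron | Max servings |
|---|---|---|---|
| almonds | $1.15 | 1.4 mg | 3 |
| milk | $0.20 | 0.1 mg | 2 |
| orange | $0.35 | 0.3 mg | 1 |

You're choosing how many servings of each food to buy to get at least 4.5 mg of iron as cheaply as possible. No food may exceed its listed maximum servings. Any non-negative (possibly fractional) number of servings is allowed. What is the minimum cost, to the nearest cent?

Cost per mg of iron: almonds $0.8214, orange $1.1667, milk $2.0000.
Take 3 servings of almonds: +4.2 mg iron for $3.45 (total $3.45, still need 0.3 mg).
Take 1 serving of orange: +0.3 mg iron for $0.35 (total $3.80, still need 0.0 mg).
Greedy by cheapest-per-mg is optimal for a single linear constraint, so the minimum cost is $3.80.

$3.80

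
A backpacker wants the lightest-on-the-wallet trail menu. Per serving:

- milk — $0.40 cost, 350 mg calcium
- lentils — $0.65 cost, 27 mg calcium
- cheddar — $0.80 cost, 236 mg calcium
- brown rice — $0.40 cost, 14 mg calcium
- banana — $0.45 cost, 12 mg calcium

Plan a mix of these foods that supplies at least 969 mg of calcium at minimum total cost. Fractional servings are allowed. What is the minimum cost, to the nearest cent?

Cost per mg of calcium: milk $0.0011, cheddar $0.0034, lentils $0.0241, brown rice $0.0286, banana $0.0375.
With no serving limits, use only milk: 969 mg / 350 mg = 2.769 servings × $0.40 = $1.11.

$1.11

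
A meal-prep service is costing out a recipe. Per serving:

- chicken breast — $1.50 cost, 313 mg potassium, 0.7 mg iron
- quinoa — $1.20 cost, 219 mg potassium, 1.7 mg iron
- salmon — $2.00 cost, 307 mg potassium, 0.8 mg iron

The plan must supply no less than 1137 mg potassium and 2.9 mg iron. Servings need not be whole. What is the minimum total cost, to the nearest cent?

$5.49

With two linear requirements the optimum uses one or two foods; enumerate the corners.
chicken breast only: max(1137/313, 2.9/0.7) = 4.143 servings → $6.21.
quinoa only: max(1137/219, 2.9/1.7) = 5.192 servings → $6.23.
salmon only: max(1137/307, 2.9/0.8) = 3.704 servings → $7.41.
chicken breast + quinoa with both tight: 3.426 servings and 0.2951 servings → $5.49.
chicken breast + salmon with both tight: 0.5437 servings and 3.149 servings → $7.11.
quinoa + salmon: the both-tight solution has a negative serving — not a feasible corner.
So the least-cost plan costs $5.49.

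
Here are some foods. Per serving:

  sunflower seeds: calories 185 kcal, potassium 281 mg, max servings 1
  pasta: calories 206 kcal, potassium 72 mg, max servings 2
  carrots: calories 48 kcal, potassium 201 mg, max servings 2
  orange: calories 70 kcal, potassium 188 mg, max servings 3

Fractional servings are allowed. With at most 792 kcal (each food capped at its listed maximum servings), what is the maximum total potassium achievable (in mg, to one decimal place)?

Potassium per kcal: carrots 4.188, orange 2.686, sunflower seeds 1.519, pasta 0.3495.
Take 2 servings of carrots: uses 96 kcal, +402.0 mg potassium (running total 402.0 mg).
Take 3 servings of orange: uses 210 kcal, +564.0 mg potassium (running total 966.0 mg).
Take 1 serving of sunflower seeds: uses 185 kcal, +281.0 mg potassium (running total 1247.0 mg).
Take 1.461 servings of pasta: uses 301 kcal, +105.2 mg potassium (running total 1352.2 mg).
Filling greedily by potassium-per-kcal is optimal for one linear limit, giving 1352.2 mg.

1352.2 mg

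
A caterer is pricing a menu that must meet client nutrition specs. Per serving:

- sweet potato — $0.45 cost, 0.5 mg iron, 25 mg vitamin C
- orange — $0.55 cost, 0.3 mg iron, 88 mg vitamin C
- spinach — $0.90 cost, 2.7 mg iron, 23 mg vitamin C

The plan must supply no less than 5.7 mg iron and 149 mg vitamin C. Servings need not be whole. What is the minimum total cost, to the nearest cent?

$2.43

An LP optimum is at a vertex; with two nutrient constraints at most two foods are used. Check each candidate.
sweet potato only: max(5.7/0.5, 149/25) = 11.4 servings → $5.13.
orange only: max(5.7/0.3, 149/88) = 19 servings → $10.45.
spinach only: max(5.7/2.7, 149/23) = 6.478 servings → $5.83.
sweet potato + orange: the both-tight solution has a negative serving — not a feasible corner.
sweet potato + spinach with both tight: 4.843 servings and 1.214 servings → $3.27.
orange + spinach with both tight: 1.176 servings and 1.98 servings → $2.43.
The minimum over all feasible corners is $2.43.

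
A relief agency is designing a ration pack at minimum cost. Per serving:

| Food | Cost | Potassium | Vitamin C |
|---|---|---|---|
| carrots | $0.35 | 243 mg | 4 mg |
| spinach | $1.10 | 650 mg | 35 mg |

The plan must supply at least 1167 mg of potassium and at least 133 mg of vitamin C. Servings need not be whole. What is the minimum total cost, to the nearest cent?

$4.18

An LP optimum is at a vertex; with two nutrient constraints at most two foods are used. Check each candidate.
carrots only: max(1167/243, 133/4) = 33.25 servings → $11.64.
spinach only: max(1167/650, 133/35) = 3.8 servings → $4.18.
carrots + spinach: intersection lies outside the first quadrant.
The minimum over all feasible corners is $4.18.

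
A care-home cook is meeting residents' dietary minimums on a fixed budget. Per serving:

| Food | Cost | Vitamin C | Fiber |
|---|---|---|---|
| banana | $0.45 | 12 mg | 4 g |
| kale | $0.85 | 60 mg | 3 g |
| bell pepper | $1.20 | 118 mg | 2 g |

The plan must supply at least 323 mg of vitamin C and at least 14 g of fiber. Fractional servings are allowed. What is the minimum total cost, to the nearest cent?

$4.02

An LP optimum is at a vertex; with two nutrient constraints at most two foods are used. Check each candidate.
banana only: max(323/12, 14/4) = 26.92 servings → $12.11.
kale only: max(323/60, 14/3) = 5.383 servings → $4.58.
bell pepper only: max(323/118, 14/2) = 7 servings → $8.40.
banana + kale: the both-tight solution has a negative serving — not a feasible corner.
banana + bell pepper with both tight: 2.246 servings and 2.509 servings → $4.02.
kale + bell pepper with both tight: 4.299 servings and 0.5513 servings → $4.32.
So the least-cost plan costs $4.02.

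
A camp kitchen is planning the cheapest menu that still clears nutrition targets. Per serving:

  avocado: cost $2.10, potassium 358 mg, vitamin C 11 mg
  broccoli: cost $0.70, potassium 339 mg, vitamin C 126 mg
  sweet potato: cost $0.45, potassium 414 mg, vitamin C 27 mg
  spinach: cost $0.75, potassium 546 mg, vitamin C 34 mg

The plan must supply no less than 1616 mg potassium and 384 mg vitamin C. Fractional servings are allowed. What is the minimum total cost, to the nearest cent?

$2.65

avocado only: max(1616/358, 384/11) = 34.91 servings → $73.31.
broccoli only: max(1616/339, 384/126) = 4.767 servings → $3.34.
sweet potato only: max(1616/414, 384/27) = 14.22 servings → $6.40.
spinach only: max(1616/546, 384/34) = 11.29 servings → $8.47.
avocado + broccoli with both tight: 1.775 servings and 2.893 servings → $5.75.
avocado + sweet potato: the both-tight solution has a negative serving — not a feasible corner.
avocado + spinach: the both-tight solution has a negative serving — not a feasible corner.
broccoli + sweet potato with both tight: 2.682 servings and 1.707 servings → $2.65.
broccoli + spinach with both tight: 2.702 servings and 1.282 servings → $2.85.
sweet potato + spinach: intersection lies outside the first quadrant.
The minimum over all feasible corners is $2.65.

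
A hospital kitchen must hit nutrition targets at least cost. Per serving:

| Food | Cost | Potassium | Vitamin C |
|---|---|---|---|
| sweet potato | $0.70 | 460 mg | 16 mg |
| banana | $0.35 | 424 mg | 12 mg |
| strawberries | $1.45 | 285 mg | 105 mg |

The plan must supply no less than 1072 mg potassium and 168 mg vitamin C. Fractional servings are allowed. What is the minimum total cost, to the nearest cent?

The cheapest plan sits at a corner of the feasible region — with two constraints it uses at most two foods.
sweet potato only: max(1072/460, 168/16) = 10.5 servings → $7.35.
banana only: max(1072/424, 168/12) = 14 servings → $4.90.
strawberries only: max(1072/285, 168/105) = 3.761 servings → $5.45.
sweet potato + banana: the both-tight solution has a negative serving — not a feasible corner.
sweet potato + strawberries with both tight: 1.479 servings and 1.375 servings → $3.03.
banana + strawberries with both tight: 1.574 servings and 1.42 servings → $2.61.
The minimum over all feasible corners is $2.61.

$2.61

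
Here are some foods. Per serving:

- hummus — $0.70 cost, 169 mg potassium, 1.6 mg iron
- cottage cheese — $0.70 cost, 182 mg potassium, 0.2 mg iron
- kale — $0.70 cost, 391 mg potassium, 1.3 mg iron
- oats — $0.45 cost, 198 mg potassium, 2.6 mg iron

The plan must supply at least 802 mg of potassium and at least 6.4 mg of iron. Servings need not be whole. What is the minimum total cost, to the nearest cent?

$1.62

An LP optimum is at a vertex; with two nutrient constraints at most two foods are used. Check each candidate.
hummus only: max(802/169, 6.4/1.6) = 4.746 servings → $3.32.
cottage cheese only: max(802/182, 6.4/0.2) = 32 servings → $22.40.
kale only: max(802/391, 6.4/1.3) = 4.923 servings → $3.45.
oats only: max(802/198, 6.4/2.6) = 4.051 servings → $1.82.
hummus + cottage cheese with both tight: 3.902 servings and 0.7832 servings → $3.28.
hummus + kale with both tight: 3.596 servings and 0.4967 servings → $2.87.
hummus + oats: intersection lies outside the first quadrant.
cottage cheese + kale: intersection lies outside the first quadrant.
cottage cheese + oats with both tight: 1.887 servings and 2.316 servings → $2.36.
kale + oats with both tight: 1.077 servings and 1.923 servings → $1.62.
Cheapest feasible corner: $1.62.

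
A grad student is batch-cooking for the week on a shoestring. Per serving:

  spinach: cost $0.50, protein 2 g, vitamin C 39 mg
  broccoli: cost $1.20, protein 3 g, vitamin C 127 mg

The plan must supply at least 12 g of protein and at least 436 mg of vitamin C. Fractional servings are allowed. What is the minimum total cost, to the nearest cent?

This is a tiny linear program; its minimum lies at a vertex of the feasible set. List the vertices and price them.
spinach only: max(12/2, 436/39) = 11.18 servings → $5.59.
broccoli only: max(12/3, 436/127) = 4 servings → $4.80.
spinach + broccoli with both tight: 1.577 servings and 2.949 servings → $4.33.
The minimum over all feasible corners is $4.33.

$4.33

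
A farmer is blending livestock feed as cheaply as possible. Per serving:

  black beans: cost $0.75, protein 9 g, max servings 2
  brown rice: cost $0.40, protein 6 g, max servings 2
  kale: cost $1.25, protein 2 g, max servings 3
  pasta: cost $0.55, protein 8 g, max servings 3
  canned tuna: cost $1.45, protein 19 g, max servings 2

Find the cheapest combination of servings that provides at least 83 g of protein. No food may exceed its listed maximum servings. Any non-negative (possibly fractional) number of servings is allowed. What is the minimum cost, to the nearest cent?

$6.10

Cost per g of protein: brown rice $0.0667, pasta $0.0688, canned tuna $0.0763, black beans $0.0833, kale $0.6250.
Take 2 servings of brown rice: +12.0 g protein for $0.80 (total $0.80, still need 71.0 g).
Take 3 servings of pasta: +24.0 g protein for $1.65 (total $2.45, still need 47.0 g).
Take 2 servings of canned tuna: +38.0 g protein for $2.90 (total $5.35, still need 9.0 g).
Take 1 serving of black beans: +9.0 g protein for $0.75 (total $6.10, still need 0.0 g).
Greedy by cheapest-per-g is optimal for a single linear constraint, so the minimum cost is $6.10.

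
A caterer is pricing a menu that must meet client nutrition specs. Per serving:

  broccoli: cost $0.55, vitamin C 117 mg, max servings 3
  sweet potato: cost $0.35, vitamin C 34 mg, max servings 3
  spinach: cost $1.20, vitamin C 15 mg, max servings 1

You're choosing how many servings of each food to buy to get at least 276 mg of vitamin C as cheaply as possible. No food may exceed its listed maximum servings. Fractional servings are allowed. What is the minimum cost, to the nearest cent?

$1.30

Cost per mg of vitamin C: broccoli $0.0047, sweet potato $0.0103, spinach $0.0800.
Take 2.359 servings of broccoli: +276.0 mg vitamin C for $1.30 (total $1.30, still need 0.0 mg).
Greedy by cheapest-per-mg is optimal for a single linear constraint, so the minimum cost is $1.30.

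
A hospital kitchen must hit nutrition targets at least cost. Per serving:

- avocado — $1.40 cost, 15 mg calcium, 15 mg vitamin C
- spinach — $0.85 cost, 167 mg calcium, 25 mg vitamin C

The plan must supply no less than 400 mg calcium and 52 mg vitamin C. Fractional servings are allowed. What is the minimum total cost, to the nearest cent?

An LP optimum is at a vertex; with two nutrient constraints at most two foods are used. Check each candidate.
avocado only: max(400/15, 52/15) = 26.67 servings → $37.33.
spinach only: max(400/167, 52/25) = 2.395 servings → $2.04.
avocado + spinach: the both-tight solution has a negative serving — not a feasible corner.
Cheapest feasible corner: $2.04.

$2.04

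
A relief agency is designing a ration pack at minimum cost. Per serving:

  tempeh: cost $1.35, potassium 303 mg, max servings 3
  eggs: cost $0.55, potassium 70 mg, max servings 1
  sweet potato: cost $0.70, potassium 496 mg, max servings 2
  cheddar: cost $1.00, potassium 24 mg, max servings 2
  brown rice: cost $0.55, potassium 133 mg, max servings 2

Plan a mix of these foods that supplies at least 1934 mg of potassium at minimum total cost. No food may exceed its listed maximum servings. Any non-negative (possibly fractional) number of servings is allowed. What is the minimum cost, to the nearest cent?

$5.51

Cost per mg of potassium: sweet potato $0.0014, brown rice $0.0041, tempeh $0.0045, eggs $0.0079, cheddar $0.0417.
Take 2 servings of sweet potato: +992.0 mg potassium for $1.40 (total $1.40, still need 942.0 mg).
Take 2 servings of brown rice: +266.0 mg potassium for $1.10 (total $2.50, still need 676.0 mg).
Take 2.231 servings of tempeh: +676.0 mg potassium for $3.01 (total $5.51, still need 0.0 mg).
Filling from the cheapest source first is optimal under one linear minimum: $5.51.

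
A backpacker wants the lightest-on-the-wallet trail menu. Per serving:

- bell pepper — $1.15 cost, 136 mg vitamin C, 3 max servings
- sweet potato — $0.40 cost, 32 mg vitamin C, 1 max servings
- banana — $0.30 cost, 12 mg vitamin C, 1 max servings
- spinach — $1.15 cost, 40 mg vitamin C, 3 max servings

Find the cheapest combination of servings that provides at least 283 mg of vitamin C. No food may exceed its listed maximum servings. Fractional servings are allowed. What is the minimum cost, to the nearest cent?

Cost per mg of vitamin C: bell pepper $0.0085, sweet potato $0.0125, banana $0.0250, spinach $0.0288.
Take 2.081 servings of bell pepper: +283.0 mg vitamin C for $2.39 (total $2.39, still need 0.0 mg).
Filling from the cheapest source first is optimal under one linear minimum: $2.39.

$2.39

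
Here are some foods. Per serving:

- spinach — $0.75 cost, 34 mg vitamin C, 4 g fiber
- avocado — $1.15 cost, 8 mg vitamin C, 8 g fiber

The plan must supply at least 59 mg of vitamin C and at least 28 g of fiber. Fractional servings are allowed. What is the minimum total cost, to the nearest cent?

Check every corner: each single food scaled to meet both minima, and each pair solved so both constraints bind.
spinach only: max(59/34, 28/4) = 7 servings → $5.25.
avocado only: max(59/8, 28/8) = 7.375 servings → $8.48.
spinach + avocado with both tight: 1.033 servings and 2.983 servings → $4.21.
So the least-cost plan costs $4.21.

$4.21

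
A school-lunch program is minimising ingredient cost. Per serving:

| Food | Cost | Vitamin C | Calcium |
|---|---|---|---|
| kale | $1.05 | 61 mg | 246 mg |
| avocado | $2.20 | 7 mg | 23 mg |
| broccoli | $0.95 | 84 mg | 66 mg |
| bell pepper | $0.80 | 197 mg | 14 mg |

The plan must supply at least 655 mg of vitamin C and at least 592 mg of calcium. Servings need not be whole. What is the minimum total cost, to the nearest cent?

$4.47

kale only: max(655/61, 592/246) = 10.74 servings → $11.27.
avocado only: max(655/7, 592/23) = 93.57 servings → $205.86.
broccoli only: max(655/84, 592/66) = 8.97 servings → $8.52.
bell pepper only: max(655/197, 592/14) = 42.29 servings → $33.83.
kale + avocado: intersection lies outside the first quadrant.
kale + broccoli with both tight: 0.3906 servings and 7.514 servings → $7.55.
kale + bell pepper with both tight: 2.257 servings and 2.626 servings → $4.47.
avocado + broccoli with both tight: 4.42 servings and 7.429 servings → $16.78.
avocado + bell pepper with both tight: 24.24 servings and 2.464 servings → $55.30.
broccoli + bell pepper with both targets exact would need a negative amount; discard.
Cheapest feasible corner: $4.47.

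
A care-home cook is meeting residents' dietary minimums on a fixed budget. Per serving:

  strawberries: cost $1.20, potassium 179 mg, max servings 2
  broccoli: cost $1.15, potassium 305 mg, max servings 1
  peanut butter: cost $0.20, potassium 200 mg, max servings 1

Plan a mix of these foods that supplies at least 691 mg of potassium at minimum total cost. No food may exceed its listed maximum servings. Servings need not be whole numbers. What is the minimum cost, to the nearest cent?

Cost per mg of potassium: peanut butter $0.0010, broccoli $0.0038, strawberries $0.0067.
Take 1 serving of peanut butter: +200.0 mg potassium for $0.20 (total $0.20, still need 491.0 mg).
Take 1 serving of broccoli: +305.0 mg potassium for $1.15 (total $1.35, still need 186.0 mg).
Take 1.039 servings of strawberries: +186.0 mg potassium for $1.25 (total $2.60, still need 0.0 mg).
Filling from the cheapest source first is optimal under one linear minimum: $2.60.

$2.60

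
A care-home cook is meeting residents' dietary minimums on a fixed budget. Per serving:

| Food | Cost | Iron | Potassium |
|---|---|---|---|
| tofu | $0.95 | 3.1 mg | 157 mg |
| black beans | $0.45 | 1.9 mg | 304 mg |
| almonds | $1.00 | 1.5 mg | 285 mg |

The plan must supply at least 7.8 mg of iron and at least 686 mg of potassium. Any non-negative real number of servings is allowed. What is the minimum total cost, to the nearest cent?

An LP optimum is at a vertex; with two nutrient constraints at most two foods are used. Check each candidate.
tofu only: max(7.8/3.1, 686/157) = 4.369 servings → $4.15.
black beans only: max(7.8/1.9, 686/304) = 4.105 servings → $1.85.
almonds only: max(7.8/1.5, 686/285) = 5.2 servings → $5.20.
tofu + black beans with both tight: 1.658 servings and 1.4 servings → $2.21.
tofu + almonds with both tight: 1.843 servings and 1.392 servings → $3.14.
black beans + almonds: the both-tight solution has a negative serving — not a feasible corner.
Cheapest feasible corner: $1.85.

$1.85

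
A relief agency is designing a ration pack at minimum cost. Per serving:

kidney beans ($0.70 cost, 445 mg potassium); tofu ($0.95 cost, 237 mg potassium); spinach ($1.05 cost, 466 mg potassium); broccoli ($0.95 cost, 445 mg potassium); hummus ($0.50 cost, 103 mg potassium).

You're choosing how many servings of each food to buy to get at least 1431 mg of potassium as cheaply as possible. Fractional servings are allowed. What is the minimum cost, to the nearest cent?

Cost per mg of potassium: kidney beans $0.0016, broccoli $0.0021, spinach $0.0023, tofu $0.0040, hummus $0.0049.
With no serving limits, use only kidney beans: 1431 mg / 445 mg = 3.216 servings × $0.70 = $2.25.

$2.25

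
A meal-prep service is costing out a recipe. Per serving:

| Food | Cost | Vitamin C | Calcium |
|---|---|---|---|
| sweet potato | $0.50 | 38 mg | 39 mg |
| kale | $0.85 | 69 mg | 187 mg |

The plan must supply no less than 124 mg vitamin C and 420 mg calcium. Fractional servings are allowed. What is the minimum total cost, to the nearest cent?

Compare the cost at each extreme point of the feasible region.
sweet potato only: max(124/38, 420/39) = 10.77 servings → $5.38.
kale only: max(124/69, 420/187) = 2.246 servings → $1.91.
sweet potato + kale: intersection lies outside the first quadrant.
So the least-cost plan costs $1.91.

$1.91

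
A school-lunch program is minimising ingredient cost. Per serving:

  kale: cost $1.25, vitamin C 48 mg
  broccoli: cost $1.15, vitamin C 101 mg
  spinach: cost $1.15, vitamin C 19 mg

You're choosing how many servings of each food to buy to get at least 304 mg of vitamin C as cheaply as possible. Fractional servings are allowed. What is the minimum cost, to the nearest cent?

Cost per mg of vitamin C: broccoli $0.0114, kale $0.0260, spinach $0.0605.
With no serving limits, use only broccoli: 304 mg / 101 mg = 3.01 servings × $1.15 = $3.46.

$3.46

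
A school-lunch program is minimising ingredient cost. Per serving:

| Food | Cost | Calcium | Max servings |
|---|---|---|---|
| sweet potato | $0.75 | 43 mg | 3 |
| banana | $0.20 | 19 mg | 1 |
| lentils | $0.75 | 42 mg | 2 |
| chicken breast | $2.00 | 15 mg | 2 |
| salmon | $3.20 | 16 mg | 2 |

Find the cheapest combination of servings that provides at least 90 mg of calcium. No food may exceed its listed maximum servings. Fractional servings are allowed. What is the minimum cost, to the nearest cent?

$1.44

Cost per mg of calcium: banana $0.0105, sweet potato $0.0174, lentils $0.0179, chicken breast $0.1333, salmon $0.2000.
Take 1 serving of banana: +19.0 mg calcium for $0.20 (total $0.20, still need 71.0 mg).
Take 1.651 servings of sweet potato: +71.0 mg calcium for $1.24 (total $1.44, still need 0.0 mg).
Greedy by cheapest-per-mg is optimal for a single linear constraint, so the minimum cost is $1.44.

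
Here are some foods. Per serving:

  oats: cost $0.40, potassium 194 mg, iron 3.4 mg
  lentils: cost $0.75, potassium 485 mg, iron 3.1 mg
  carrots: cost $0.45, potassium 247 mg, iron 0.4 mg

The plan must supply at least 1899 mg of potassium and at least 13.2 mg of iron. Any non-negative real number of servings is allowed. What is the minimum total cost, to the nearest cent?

$2.99

oats only: max(1899/194, 13.2/3.4) = 9.789 servings → $3.92.
lentils only: max(1899/485, 13.2/3.1) = 4.258 servings → $3.19.
carrots only: max(1899/247, 13.2/0.4) = 33 servings → $14.85.
oats + lentils with both tight: 0.4917 servings and 3.719 servings → $2.99.
oats + carrots with both tight: 3.281 servings and 5.111 servings → $3.61.
lentils + carrots: intersection lies outside the first quadrant.
The minimum over all feasible corners is $2.99.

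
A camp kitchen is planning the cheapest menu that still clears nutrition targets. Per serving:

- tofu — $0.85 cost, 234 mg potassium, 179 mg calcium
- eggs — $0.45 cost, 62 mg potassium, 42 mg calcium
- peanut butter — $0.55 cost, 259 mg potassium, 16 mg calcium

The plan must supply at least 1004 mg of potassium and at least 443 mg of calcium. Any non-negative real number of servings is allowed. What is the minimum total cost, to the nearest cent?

$2.95

This is a tiny linear program; its minimum lies at a vertex of the feasible set. List the vertices and price them.
tofu only: max(1004/234, 443/179) = 4.291 servings → $3.65.
eggs only: max(1004/62, 443/42) = 16.19 servings → $7.29.
peanut butter only: max(1004/259, 443/16) = 27.69 servings → $15.23.
tofu + eggs: the both-tight solution has a negative serving — not a feasible corner.
tofu + peanut butter with both tight: 2.315 servings and 1.785 servings → $2.95.
eggs + peanut butter with both tight: 9.981 servings and 1.487 servings → $5.31.
Cheapest feasible corner: $2.95.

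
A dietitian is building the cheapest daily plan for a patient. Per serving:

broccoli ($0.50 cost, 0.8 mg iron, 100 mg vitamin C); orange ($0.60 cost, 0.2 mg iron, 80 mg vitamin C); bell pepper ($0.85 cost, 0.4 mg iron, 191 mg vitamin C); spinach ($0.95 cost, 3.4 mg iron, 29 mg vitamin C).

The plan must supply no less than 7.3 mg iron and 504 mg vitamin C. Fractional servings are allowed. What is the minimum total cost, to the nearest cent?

Minimising a linear cost over {iron ≥ 7.3, vitamin C ≥ 504, servings ≥ 0} — the optimum is at a vertex, using one or two foods.
broccoli only: max(7.3/0.8, 504/100) = 9.125 servings → $4.56.
orange only: max(7.3/0.2, 504/80) = 36.5 servings → $21.90.
bell pepper only: max(7.3/0.4, 504/191) = 18.25 servings → $15.51.
spinach only: max(7.3/3.4, 504/29) = 17.38 servings → $16.51.
broccoli + orange with both targets exact would need a negative amount; discard.
broccoli + bell pepper: the both-tight solution has a negative serving — not a feasible corner.
broccoli + spinach with both tight: 4.741 servings and 1.032 servings → $3.35.
orange + bell pepper: the both-tight solution has a negative serving — not a feasible corner.
orange + spinach with both tight: 5.642 servings and 1.815 servings → $5.11.
bell pepper + spinach with both tight: 2.355 servings and 1.87 servings → $3.78.
The minimum over all feasible corners is $3.35.

$3.35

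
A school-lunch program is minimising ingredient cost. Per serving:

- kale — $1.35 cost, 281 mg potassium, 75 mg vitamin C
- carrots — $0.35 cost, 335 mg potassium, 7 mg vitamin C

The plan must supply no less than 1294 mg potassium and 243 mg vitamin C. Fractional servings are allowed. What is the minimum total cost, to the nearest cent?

$4.65

For a min-cost LP with two ≥-constraints, a basic feasible solution has at most two positive variables.
kale only: max(1294/281, 243/75) = 4.605 servings → $6.22.
carrots only: max(1294/335, 243/7) = 34.71 servings → $12.15.
kale + carrots with both tight: 3.124 servings and 1.242 servings → $4.65.
Cheapest feasible corner: $4.65.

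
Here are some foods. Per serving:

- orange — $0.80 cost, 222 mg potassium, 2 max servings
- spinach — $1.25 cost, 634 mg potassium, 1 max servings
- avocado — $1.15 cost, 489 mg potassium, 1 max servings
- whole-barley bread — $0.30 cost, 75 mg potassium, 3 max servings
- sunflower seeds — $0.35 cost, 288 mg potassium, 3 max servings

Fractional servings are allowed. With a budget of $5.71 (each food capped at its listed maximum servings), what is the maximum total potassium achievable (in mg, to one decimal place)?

2596.0 mg

Potassium per dollar: sunflower seeds 822.9, spinach 507.2, avocado 425.2, orange 277.5, whole-barley bread 250.
Take 3 servings of sunflower seeds: spends $1.05, +864.0 mg potassium (running total 864.0 mg).
Take 1 serving of spinach: spends $1.25, +634.0 mg potassium (running total 1498.0 mg).
Take 1 serving of avocado: spends $1.15, +489.0 mg potassium (running total 1987.0 mg).
Take 2 servings of orange: spends $1.60, +444.0 mg potassium (running total 2431.0 mg).
Take 2.2 servings of whole-barley bread: spends $0.66, +165.0 mg potassium (running total 2596.0 mg).
Greedy by best ratio exhausts the cost allowance optimally: 2596.0 mg.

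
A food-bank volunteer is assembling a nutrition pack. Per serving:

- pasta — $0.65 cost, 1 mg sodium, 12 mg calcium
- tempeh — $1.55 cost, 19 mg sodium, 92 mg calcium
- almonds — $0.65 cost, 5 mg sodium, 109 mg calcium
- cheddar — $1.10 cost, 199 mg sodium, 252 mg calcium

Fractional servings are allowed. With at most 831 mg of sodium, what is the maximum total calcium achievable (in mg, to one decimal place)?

Calcium per mg sodium: almonds 21.8, pasta 12, tempeh 4.842, cheddar 1.266.
With no serving limits, spend the whole sodium allowance on almonds: 831 mg / 5 mg × 109 mg = 18115.8 mg.

18115.8 mg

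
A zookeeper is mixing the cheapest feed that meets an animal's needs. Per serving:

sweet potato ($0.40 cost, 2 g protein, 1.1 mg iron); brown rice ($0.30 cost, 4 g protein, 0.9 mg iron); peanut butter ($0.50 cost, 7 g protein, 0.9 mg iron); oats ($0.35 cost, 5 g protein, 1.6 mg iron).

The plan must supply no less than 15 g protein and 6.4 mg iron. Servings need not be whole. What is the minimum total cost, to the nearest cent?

sweet potato only: max(15/2, 6.4/1.1) = 7.5 servings → $3.00.
brown rice only: max(15/4, 6.4/0.9) = 7.111 servings → $2.13.
peanut butter only: max(15/7, 6.4/0.9) = 7.111 servings → $3.56.
oats only: max(15/5, 6.4/1.6) = 4 servings → $1.40.
sweet potato + brown rice with both tight: 4.654 servings and 1.423 servings → $2.29.
sweet potato + peanut butter with both tight: 5.305 servings and 0.6271 servings → $2.44.
sweet potato + oats with both tight: 3.478 servings and 1.609 servings → $1.95.
brown rice + peanut butter with both targets exact would need a negative amount; discard.
brown rice + oats: the both-tight solution has a negative serving — not a feasible corner.
peanut butter + oats with both targets exact would need a negative amount; discard.
So the least-cost plan costs $1.40.

$1.40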